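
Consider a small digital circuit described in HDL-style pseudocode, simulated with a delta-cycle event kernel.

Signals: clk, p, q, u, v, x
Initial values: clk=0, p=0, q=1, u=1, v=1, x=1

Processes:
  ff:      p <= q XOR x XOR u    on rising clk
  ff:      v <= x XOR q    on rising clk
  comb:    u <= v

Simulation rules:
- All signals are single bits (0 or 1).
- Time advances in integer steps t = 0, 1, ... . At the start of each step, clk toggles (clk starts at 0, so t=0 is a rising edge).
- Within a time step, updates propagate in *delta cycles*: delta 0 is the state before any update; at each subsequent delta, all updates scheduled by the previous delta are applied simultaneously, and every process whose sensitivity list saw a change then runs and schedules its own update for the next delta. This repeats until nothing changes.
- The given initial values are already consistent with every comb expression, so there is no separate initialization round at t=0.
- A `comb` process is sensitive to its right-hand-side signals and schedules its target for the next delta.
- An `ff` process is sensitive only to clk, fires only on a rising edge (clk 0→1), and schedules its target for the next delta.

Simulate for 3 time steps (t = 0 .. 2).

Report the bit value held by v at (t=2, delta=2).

t0.Δ0 p=0 clk=0 u=1 q=1 v=1 x=1
t0.Δ1 p=0 clk=1 u=1 q=1 v=1 x=1
t0.Δ2 p=1 clk=1 u=1 q=1 v=0 x=1
t0.Δ3 p=1 clk=1 u=0 q=1 v=0 x=1
t1.Δ0 p=1 clk=1 u=0 q=1 v=0 x=1
t1.Δ1 p=1 clk=0 u=0 q=1 v=0 x=1
t2.Δ0 p=1 clk=0 u=0 q=1 v=0 x=1
t2.Δ1 p=1 clk=1 u=0 q=1 v=0 x=1
t2.Δ2 p=0 clk=1 u=0 q=1 v=0 x=1

0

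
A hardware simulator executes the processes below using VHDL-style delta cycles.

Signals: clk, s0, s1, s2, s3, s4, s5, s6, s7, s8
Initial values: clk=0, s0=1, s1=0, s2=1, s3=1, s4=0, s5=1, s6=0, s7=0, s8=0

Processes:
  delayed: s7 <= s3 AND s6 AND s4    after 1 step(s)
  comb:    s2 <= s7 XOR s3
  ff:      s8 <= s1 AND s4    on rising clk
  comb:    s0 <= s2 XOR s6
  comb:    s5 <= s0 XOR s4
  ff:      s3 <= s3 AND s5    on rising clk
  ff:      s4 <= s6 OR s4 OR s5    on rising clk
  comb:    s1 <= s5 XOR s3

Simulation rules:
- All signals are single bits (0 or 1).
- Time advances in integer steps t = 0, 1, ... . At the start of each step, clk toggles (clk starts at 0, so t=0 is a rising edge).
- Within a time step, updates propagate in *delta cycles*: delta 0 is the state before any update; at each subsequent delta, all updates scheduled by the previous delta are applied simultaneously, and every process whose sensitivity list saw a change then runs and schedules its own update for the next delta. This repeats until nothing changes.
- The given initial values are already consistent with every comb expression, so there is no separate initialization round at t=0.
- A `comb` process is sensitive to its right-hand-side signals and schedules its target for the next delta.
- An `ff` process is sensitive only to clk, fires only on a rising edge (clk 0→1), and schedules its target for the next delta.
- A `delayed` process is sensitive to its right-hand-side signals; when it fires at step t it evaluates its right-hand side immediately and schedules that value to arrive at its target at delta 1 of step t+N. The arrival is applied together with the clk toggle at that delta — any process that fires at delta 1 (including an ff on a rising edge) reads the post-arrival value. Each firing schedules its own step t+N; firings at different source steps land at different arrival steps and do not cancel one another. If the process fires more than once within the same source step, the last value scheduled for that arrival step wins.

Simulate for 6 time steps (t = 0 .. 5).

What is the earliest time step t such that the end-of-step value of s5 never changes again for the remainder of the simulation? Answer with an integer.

[bits: s1,s0,s4,clk,s2,s3,s6,s8,s5,s7]
t=0: Δ0=0100110010 Δ1=0101110010 Δ2=0111110010 Δ3=0111110000 Δ4=1111110000 | 4Δ
t=1: Δ0=1111110000 Δ1=1110110000 | 1Δ
t=2: Δ0=1110110000 Δ1=1111110000 Δ2=1111100100 Δ3=0111000100 Δ4=0011000100 Δ5=0011000110 Δ6=1011000110 | 6Δ
t=3: Δ0=1011000110 Δ1=1010000110 | 1Δ
t=4: Δ0=1010000110 Δ1=1011000110 | 1Δ
t=5: Δ0=1011000110 Δ1=1010000110 | 1Δ

2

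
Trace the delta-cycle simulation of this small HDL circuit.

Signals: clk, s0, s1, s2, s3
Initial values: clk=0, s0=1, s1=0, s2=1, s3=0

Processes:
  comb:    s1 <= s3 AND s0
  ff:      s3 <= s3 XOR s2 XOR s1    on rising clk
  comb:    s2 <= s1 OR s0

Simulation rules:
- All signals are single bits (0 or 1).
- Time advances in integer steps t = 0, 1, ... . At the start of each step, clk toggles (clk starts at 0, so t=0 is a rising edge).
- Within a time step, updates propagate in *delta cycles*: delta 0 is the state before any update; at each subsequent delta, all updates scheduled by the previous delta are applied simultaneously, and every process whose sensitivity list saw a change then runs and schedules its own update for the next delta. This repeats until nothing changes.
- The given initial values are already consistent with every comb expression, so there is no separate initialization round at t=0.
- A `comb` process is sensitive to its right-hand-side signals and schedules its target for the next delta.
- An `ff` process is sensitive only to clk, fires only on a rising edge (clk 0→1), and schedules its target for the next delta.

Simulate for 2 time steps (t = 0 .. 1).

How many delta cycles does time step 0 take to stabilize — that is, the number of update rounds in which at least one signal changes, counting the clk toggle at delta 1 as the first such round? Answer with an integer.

t0.Δ0 s0=1 s2=1 s1=0 s3=0 clk=0
t0.Δ1 s0=1 s2=1 s1=0 s3=0 clk=1
t0.Δ2 s0=1 s2=1 s1=0 s3=1 clk=1
t0.Δ3 s0=1 s2=1 s1=1 s3=1 clk=1
t1.Δ0 s0=1 s2=1 s1=1 s3=1 clk=1
t1.Δ1 s0=1 s2=1 s1=1 s3=1 clk=0

3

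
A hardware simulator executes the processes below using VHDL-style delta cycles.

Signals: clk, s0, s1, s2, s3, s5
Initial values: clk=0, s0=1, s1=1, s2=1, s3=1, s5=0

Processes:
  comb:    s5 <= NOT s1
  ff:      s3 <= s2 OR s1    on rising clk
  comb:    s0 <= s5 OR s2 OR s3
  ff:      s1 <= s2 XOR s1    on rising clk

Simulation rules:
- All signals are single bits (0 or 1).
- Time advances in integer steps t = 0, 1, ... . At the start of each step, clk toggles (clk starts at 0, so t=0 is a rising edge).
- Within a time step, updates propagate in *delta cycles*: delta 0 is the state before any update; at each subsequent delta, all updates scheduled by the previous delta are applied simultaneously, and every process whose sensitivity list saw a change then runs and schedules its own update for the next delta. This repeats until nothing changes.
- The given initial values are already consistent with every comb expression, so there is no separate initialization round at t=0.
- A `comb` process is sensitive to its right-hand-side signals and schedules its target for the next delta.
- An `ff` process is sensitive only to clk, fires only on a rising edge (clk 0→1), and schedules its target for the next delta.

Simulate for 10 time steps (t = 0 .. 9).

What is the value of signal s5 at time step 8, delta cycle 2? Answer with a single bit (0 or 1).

0

[bits: clk,s2,s5,s1,s3,s0]
t=0: Δ0=010111 Δ1=110111 Δ2=110011 Δ3=111011 | 3Δ
t=1: Δ0=111011 Δ1=011011 | 1Δ
t=2: Δ0=011011 Δ1=111011 Δ2=111111 Δ3=110111 | 3Δ
t=3: Δ0=110111 Δ1=010111 | 1Δ
t=4: Δ0=010111 Δ1=110111 Δ2=110011 Δ3=111011 | 3Δ
t=5: Δ0=111011 Δ1=011011 | 1Δ
t=6: Δ0=011011 Δ1=111011 Δ2=111111 Δ3=110111 | 3Δ
t=7: Δ0=110111 Δ1=010111 | 1Δ
t=8: Δ0=010111 Δ1=110111 Δ2=110011 Δ3=111011 | 3Δ
t=9: Δ0=111011 Δ1=011011 | 1Δ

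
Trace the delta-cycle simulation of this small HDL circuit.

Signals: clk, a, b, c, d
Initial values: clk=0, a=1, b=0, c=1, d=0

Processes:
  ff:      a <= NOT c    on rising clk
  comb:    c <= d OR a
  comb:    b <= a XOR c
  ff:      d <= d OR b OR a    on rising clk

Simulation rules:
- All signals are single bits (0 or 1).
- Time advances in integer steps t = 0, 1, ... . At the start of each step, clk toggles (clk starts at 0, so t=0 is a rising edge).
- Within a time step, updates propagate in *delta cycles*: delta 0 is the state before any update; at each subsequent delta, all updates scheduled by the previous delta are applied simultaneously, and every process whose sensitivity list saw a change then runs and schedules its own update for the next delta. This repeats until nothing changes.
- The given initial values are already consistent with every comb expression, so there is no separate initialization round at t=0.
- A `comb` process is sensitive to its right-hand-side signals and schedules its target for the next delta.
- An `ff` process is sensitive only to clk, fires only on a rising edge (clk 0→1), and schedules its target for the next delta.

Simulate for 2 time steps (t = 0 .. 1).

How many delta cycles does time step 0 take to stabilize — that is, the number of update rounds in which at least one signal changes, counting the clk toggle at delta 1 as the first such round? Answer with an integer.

t0.Δ0 a=1 b=0 c=1 d=0 clk=0
t0.Δ1 a=1 b=0 c=1 d=0 clk=1
t0.Δ2 a=0 b=0 c=1 d=1 clk=1
t0.Δ3 a=0 b=1 c=1 d=1 clk=1
t1.Δ0 a=0 b=1 c=1 d=1 clk=1
t1.Δ1 a=0 b=1 c=1 d=1 clk=0

3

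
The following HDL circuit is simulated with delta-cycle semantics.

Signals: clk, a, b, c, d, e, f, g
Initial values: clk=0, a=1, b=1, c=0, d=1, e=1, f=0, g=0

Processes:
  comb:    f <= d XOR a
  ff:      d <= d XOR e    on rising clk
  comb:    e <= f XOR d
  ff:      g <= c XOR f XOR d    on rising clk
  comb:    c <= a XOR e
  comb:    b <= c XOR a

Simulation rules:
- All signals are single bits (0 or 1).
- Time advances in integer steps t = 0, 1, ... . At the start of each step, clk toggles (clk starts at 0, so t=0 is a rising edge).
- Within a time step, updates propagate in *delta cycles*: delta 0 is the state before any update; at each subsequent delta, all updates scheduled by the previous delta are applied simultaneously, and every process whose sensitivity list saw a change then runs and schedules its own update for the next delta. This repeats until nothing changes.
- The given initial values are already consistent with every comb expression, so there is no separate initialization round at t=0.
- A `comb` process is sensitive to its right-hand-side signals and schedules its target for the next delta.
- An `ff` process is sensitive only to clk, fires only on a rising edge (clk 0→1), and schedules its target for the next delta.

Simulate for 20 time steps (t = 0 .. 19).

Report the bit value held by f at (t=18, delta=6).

0

[bits: g,f,b,clk,a,c,d,e]
t=0: Δ0=00101011 Δ1=00111011 Δ2=10111001 Δ3=11111000 Δ4=11111101 Δ5=11011001 Δ6=11111001 | 6Δ
t=1: Δ0=11111001 Δ1=11101001 | 1Δ
t=2: Δ0=11101001 Δ1=11111001 Δ2=11111011 Δ3=10111010 Δ4=10111111 Δ5=10011011 Δ6=10111011 | 6Δ
t=3: Δ0=10111011 Δ1=10101011 | 1Δ
t=4: Δ0=10101011 Δ1=10111011 Δ2=10111001 Δ3=11111000 Δ4=11111101 Δ5=11011001 Δ6=11111001 | 6Δ
t=5: Δ0=11111001 Δ1=11101001 | 1Δ
t=6: Δ0=11101001 Δ1=11111001 Δ2=11111011 Δ3=10111010 Δ4=10111111 Δ5=10011011 Δ6=10111011 | 6Δ
t=7: Δ0=10111011 Δ1=10101011 | 1Δ
t=8: Δ0=10101011 Δ1=10111011 Δ2=10111001 Δ3=11111000 Δ4=11111101 Δ5=11011001 Δ6=11111001 | 6Δ
t=9: Δ0=11111001 Δ1=11101001 | 1Δ
t=10: Δ0=11101001 Δ1=11111001 Δ2=11111011 Δ3=10111010 Δ4=10111111 Δ5=10011011 Δ6=10111011 | 6Δ
t=11: Δ0=10111011 Δ1=10101011 | 1Δ
t=12: Δ0=10101011 Δ1=10111011 Δ2=10111001 Δ3=11111000 Δ4=11111101 Δ5=11011001 Δ6=11111001 | 6Δ
t=13: Δ0=11111001 Δ1=11101001 | 1Δ
t=14: Δ0=11101001 Δ1=11111001 Δ2=11111011 Δ3=10111010 Δ4=10111111 Δ5=10011011 Δ6=10111011 | 6Δ
t=15: Δ0=10111011 Δ1=10101011 | 1Δ
t=16: Δ0=10101011 Δ1=10111011 Δ2=10111001 Δ3=11111000 Δ4=11111101 Δ5=11011001 Δ6=11111001 | 6Δ
t=17: Δ0=11111001 Δ1=11101001 | 1Δ
t=18: Δ0=11101001 Δ1=11111001 Δ2=11111011 Δ3=10111010 Δ4=10111111 Δ5=10011011 Δ6=10111011 | 6Δ
t=19: Δ0=10111011 Δ1=10101011 | 1Δ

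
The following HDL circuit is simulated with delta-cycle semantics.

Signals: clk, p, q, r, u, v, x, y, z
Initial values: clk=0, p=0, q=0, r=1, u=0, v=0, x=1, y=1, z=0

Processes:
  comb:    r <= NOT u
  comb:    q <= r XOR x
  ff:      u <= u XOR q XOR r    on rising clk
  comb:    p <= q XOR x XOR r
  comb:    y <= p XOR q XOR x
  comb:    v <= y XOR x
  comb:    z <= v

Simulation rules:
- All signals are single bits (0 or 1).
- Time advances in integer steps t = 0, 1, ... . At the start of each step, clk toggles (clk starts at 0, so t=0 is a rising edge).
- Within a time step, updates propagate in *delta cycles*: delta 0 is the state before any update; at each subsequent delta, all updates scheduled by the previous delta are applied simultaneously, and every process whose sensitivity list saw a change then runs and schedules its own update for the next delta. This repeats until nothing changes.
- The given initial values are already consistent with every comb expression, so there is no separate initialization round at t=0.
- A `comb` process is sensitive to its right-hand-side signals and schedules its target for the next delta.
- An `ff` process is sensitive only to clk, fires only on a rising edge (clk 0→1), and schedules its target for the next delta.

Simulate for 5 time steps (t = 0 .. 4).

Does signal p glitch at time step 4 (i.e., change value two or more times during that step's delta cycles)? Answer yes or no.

yes

t=0 Δ0: r=1 p=0 y=1 z=0 q=0 clk=0 x=1 u=0 v=0
  Δ1: clk:0→1
  Δ2: u:0→1
  Δ3: r:1→0
  Δ4: p:0→1, q:0→1
  Δ5: p:1→0
  Δ6: y:1→0
  Δ7: v:0→1
  Δ8: z:0→1
  (8Δ to stable)
t=1 Δ0: r=0 p=0 y=0 z=1 q=1 clk=1 x=1 u=1 v=1
  Δ1: clk:1→0
  (1Δ to stable)
t=2 Δ0: r=0 p=0 y=0 z=1 q=1 clk=0 x=1 u=1 v=1
  Δ1: clk:0→1
  Δ2: u:1→0
  Δ3: r:0→1
  Δ4: p:0→1, q:1→0
  Δ5: p:1→0
  Δ6: y:0→1
  Δ7: v:1→0
  Δ8: z:1→0
  (8Δ to stable)
t=3 Δ0: r=1 p=0 y=1 z=0 q=0 clk=1 x=1 u=0 v=0
  Δ1: clk:1→0
  (1Δ to stable)
t=4 Δ0: r=1 p=0 y=1 z=0 q=0 clk=0 x=1 u=0 v=0
  Δ1: clk:0→1
  Δ2: u:0→1
  Δ3: r:1→0
  Δ4: p:0→1, q:0→1
  Δ5: p:1→0
  Δ6: y:1→0
  Δ7: v:0→1
  Δ8: z:0→1
  (8Δ to stable)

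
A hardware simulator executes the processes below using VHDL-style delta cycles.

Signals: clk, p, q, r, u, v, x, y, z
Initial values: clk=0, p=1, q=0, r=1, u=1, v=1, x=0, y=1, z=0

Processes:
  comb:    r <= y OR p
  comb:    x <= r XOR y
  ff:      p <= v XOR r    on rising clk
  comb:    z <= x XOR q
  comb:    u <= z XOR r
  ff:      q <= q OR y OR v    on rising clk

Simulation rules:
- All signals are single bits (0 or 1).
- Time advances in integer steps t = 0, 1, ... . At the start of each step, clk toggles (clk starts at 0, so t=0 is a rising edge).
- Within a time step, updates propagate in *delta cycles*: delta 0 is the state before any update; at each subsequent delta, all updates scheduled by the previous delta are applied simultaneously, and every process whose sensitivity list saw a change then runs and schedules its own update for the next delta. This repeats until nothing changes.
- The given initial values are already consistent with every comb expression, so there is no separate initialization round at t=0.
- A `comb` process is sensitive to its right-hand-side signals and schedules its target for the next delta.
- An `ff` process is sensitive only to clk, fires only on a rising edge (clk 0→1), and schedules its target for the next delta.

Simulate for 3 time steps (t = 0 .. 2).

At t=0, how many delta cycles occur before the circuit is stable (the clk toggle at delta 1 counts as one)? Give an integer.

t=0 Δ0: x=0 p=1 v=1 r=1 y=1 q=0 u=1 clk=0 z=0
  Δ1: clk:0→1
  Δ2: p:1→0, q:0→1
  Δ3: z:0→1
  Δ4: u:1→0
  (4Δ to stable)
t=1 Δ0: x=0 p=0 v=1 r=1 y=1 q=1 u=0 clk=1 z=1
  Δ1: clk:1→0
  (1Δ to stable)
t=2 Δ0: x=0 p=0 v=1 r=1 y=1 q=1 u=0 clk=0 z=1
  Δ1: clk:0→1
  (1Δ to stable)

4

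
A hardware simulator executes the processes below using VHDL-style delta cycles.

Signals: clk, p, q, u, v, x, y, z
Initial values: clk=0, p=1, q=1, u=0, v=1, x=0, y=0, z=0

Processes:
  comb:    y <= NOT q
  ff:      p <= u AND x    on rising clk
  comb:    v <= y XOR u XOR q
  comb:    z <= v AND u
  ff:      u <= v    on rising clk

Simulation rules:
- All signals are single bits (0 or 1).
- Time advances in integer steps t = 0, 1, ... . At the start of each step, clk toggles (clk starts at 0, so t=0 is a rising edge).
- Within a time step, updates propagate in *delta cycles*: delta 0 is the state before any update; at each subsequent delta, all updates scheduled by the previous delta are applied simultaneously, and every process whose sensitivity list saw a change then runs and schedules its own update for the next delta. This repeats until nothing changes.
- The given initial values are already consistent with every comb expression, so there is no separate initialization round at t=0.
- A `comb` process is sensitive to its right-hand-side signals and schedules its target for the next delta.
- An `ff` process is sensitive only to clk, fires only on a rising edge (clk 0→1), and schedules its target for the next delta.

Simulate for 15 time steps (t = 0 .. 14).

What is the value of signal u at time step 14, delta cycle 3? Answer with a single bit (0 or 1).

t=0 Δ0: z=0 u=0 v=1 clk=0 y=0 p=1 q=1 x=0
  Δ1: clk:0→1
  Δ2: u:0→1, p:1→0
  Δ3: z:0→1, v:1→0
  Δ4: z:1→0
  (4Δ to stable)
t=1 Δ0: z=0 u=1 v=0 clk=1 y=0 p=0 q=1 x=0
  Δ1: clk:1→0
  (1Δ to stable)
t=2 Δ0: z=0 u=1 v=0 clk=0 y=0 p=0 q=1 x=0
  Δ1: clk:0→1
  Δ2: u:1→0
  Δ3: v:0→1
  (3Δ to stable)
t=3 Δ0: z=0 u=0 v=1 clk=1 y=0 p=0 q=1 x=0
  Δ1: clk:1→0
  (1Δ to stable)
t=4 Δ0: z=0 u=0 v=1 clk=0 y=0 p=0 q=1 x=0
  Δ1: clk:0→1
  Δ2: u:0→1
  Δ3: z:0→1, v:1→0
  Δ4: z:1→0
  (4Δ to stable)
t=5 Δ0: z=0 u=1 v=0 clk=1 y=0 p=0 q=1 x=0
  Δ1: clk:1→0
  (1Δ to stable)
t=6 Δ0: z=0 u=1 v=0 clk=0 y=0 p=0 q=1 x=0
  Δ1: clk:0→1
  Δ2: u:1→0
  Δ3: v:0→1
  (3Δ to stable)
t=7 Δ0: z=0 u=0 v=1 clk=1 y=0 p=0 q=1 x=0
  Δ1: clk:1→0
  (1Δ to stable)
t=8 Δ0: z=0 u=0 v=1 clk=0 y=0 p=0 q=1 x=0
  Δ1: clk:0→1
  Δ2: u:0→1
  Δ3: z:0→1, v:1→0
  Δ4: z:1→0
  (4Δ to stable)
t=9 Δ0: z=0 u=1 v=0 clk=1 y=0 p=0 q=1 x=0
  Δ1: clk:1→0
  (1Δ to stable)
t=10 Δ0: z=0 u=1 v=0 clk=0 y=0 p=0 q=1 x=0
  Δ1: clk:0→1
  Δ2: u:1→0
  Δ3: v:0→1
  (3Δ to stable)
t=11 Δ0: z=0 u=0 v=1 clk=1 y=0 p=0 q=1 x=0
  Δ1: clk:1→0
  (1Δ to stable)
t=12 Δ0: z=0 u=0 v=1 clk=0 y=0 p=0 q=1 x=0
  Δ1: clk:0→1
  Δ2: u:0→1
  Δ3: z:0→1, v:1→0
  Δ4: z:1→0
  (4Δ to stable)
t=13 Δ0: z=0 u=1 v=0 clk=1 y=0 p=0 q=1 x=0
  Δ1: clk:1→0
  (1Δ to stable)
t=14 Δ0: z=0 u=1 v=0 clk=0 y=0 p=0 q=1 x=0
  Δ1: clk:0→1
  Δ2: u:1→0
  Δ3: v:0→1
  (3Δ to stable)

0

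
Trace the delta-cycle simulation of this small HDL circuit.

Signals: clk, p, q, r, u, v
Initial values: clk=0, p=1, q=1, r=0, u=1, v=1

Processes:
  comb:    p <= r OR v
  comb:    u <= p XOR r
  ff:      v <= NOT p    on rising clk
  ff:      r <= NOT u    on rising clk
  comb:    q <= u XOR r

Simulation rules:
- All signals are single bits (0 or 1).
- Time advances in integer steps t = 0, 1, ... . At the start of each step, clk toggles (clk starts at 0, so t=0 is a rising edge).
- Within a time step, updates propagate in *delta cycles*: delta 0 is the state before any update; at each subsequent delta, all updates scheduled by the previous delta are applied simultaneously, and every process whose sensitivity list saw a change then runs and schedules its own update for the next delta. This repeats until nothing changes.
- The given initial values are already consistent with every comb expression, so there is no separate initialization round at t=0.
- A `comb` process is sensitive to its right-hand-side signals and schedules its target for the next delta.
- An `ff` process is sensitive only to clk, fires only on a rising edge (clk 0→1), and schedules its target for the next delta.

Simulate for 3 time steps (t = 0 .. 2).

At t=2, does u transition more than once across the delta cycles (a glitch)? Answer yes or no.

yes

t=0 Δ0: p=1 r=0 clk=0 u=1 v=1 q=1
  Δ1: clk:0→1
  Δ2: v:1→0
  Δ3: p:1→0
  Δ4: u:1→0
  Δ5: q:1→0
  (5Δ to stable)
t=1 Δ0: p=0 r=0 clk=1 u=0 v=0 q=0
  Δ1: clk:1→0
  (1Δ to stable)
t=2 Δ0: p=0 r=0 clk=0 u=0 v=0 q=0
  Δ1: clk:0→1
  Δ2: r:0→1, v:0→1
  Δ3: p:0→1, u:0→1, q:0→1
  Δ4: u:1→0, q:1→0
  Δ5: q:0→1
  (5Δ to stable)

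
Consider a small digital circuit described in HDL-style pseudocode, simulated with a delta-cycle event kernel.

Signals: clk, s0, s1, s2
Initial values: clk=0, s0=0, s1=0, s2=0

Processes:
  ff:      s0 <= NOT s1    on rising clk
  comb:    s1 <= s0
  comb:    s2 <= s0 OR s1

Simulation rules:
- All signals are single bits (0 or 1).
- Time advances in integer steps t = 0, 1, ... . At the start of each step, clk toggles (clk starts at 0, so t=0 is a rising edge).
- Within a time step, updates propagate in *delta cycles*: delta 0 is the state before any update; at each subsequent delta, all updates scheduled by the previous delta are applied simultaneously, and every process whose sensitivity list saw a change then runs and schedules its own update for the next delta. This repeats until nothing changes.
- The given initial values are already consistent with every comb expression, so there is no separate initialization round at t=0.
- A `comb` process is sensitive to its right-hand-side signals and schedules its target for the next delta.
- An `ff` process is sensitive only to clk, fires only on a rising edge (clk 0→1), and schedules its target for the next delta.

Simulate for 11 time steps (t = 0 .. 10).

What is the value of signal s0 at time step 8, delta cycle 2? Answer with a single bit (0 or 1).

1

[bits: s1,s0,s2,clk]
t=0: Δ0=0000 Δ1=0001 Δ2=0101 Δ3=1111 | 3Δ
t=1: Δ0=1111 Δ1=1110 | 1Δ
t=2: Δ0=1110 Δ1=1111 Δ2=1011 Δ3=0011 Δ4=0001 | 4Δ
t=3: Δ0=0001 Δ1=0000 | 1Δ
t=4: Δ0=0000 Δ1=0001 Δ2=0101 Δ3=1111 | 3Δ
t=5: Δ0=1111 Δ1=1110 | 1Δ
t=6: Δ0=1110 Δ1=1111 Δ2=1011 Δ3=0011 Δ4=0001 | 4Δ
t=7: Δ0=0001 Δ1=0000 | 1Δ
t=8: Δ0=0000 Δ1=0001 Δ2=0101 Δ3=1111 | 3Δ
t=9: Δ0=1111 Δ1=1110 | 1Δ
t=10: Δ0=1110 Δ1=1111 Δ2=1011 Δ3=0011 Δ4=0001 | 4Δ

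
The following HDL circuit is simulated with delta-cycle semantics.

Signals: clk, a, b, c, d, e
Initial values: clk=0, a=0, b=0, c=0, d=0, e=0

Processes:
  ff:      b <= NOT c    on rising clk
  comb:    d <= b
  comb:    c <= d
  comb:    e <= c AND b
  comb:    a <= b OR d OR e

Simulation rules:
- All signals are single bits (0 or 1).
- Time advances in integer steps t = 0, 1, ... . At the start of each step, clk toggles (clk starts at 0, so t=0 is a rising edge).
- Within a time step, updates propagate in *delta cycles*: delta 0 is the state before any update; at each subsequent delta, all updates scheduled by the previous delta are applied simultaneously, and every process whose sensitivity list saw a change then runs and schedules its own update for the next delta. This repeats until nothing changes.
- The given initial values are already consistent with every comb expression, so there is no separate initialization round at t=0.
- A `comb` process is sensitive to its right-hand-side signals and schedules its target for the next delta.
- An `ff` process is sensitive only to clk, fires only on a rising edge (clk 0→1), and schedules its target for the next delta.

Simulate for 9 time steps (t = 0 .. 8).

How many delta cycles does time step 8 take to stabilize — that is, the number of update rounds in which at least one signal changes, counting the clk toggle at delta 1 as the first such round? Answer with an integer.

5

t0.Δ0 c=0 e=0 clk=0 a=0 d=0 b=0
t0.Δ1 c=0 e=0 clk=1 a=0 d=0 b=0
t0.Δ2 c=0 e=0 clk=1 a=0 d=0 b=1
t0.Δ3 c=0 e=0 clk=1 a=1 d=1 b=1
t0.Δ4 c=1 e=0 clk=1 a=1 d=1 b=1
t0.Δ5 c=1 e=1 clk=1 a=1 d=1 b=1
t1.Δ0 c=1 e=1 clk=1 a=1 d=1 b=1
t1.Δ1 c=1 e=1 clk=0 a=1 d=1 b=1
t2.Δ0 c=1 e=1 clk=0 a=1 d=1 b=1
t2.Δ1 c=1 e=1 clk=1 a=1 d=1 b=1
t2.Δ2 c=1 e=1 clk=1 a=1 d=1 b=0
t2.Δ3 c=1 e=0 clk=1 a=1 d=0 b=0
t2.Δ4 c=0 e=0 clk=1 a=0 d=0 b=0
t3.Δ0 c=0 e=0 clk=1 a=0 d=0 b=0
t3.Δ1 c=0 e=0 clk=0 a=0 d=0 b=0
t4.Δ0 c=0 e=0 clk=0 a=0 d=0 b=0
t4.Δ1 c=0 e=0 clk=1 a=0 d=0 b=0
t4.Δ2 c=0 e=0 clk=1 a=0 d=0 b=1
t4.Δ3 c=0 e=0 clk=1 a=1 d=1 b=1
t4.Δ4 c=1 e=0 clk=1 a=1 d=1 b=1
t4.Δ5 c=1 e=1 clk=1 a=1 d=1 b=1
t5.Δ0 c=1 e=1 clk=1 a=1 d=1 b=1
t5.Δ1 c=1 e=1 clk=0 a=1 d=1 b=1
t6.Δ0 c=1 e=1 clk=0 a=1 d=1 b=1
t6.Δ1 c=1 e=1 clk=1 a=1 d=1 b=1
t6.Δ2 c=1 e=1 clk=1 a=1 d=1 b=0
t6.Δ3 c=1 e=0 clk=1 a=1 d=0 b=0
t6.Δ4 c=0 e=0 clk=1 a=0 d=0 b=0
t7.Δ0 c=0 e=0 clk=1 a=0 d=0 b=0
t7.Δ1 c=0 e=0 clk=0 a=0 d=0 b=0
t8.Δ0 c=0 e=0 clk=0 a=0 d=0 b=0
t8.Δ1 c=0 e=0 clk=1 a=0 d=0 b=0
t8.Δ2 c=0 e=0 clk=1 a=0 d=0 b=1
t8.Δ3 c=0 e=0 clk=1 a=1 d=1 b=1
t8.Δ4 c=1 e=0 clk=1 a=1 d=1 b=1
t8.Δ5 c=1 e=1 clk=1 a=1 d=1 b=1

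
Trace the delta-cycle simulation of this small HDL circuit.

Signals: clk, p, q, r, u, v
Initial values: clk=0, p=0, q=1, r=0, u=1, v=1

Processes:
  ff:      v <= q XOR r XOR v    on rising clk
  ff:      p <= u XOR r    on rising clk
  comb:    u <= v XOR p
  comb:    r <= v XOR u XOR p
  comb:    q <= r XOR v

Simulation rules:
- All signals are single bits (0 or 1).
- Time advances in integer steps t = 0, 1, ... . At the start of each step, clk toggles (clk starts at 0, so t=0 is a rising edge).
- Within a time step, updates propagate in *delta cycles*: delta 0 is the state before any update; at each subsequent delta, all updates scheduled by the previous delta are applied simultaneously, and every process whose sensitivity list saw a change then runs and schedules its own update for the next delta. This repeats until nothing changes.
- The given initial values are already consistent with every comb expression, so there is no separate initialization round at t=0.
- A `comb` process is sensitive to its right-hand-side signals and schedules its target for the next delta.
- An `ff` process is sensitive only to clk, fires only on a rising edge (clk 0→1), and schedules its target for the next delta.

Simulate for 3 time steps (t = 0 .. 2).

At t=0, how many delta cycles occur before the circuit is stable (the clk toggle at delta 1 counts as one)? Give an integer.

[bits: clk,v,u,q,p,r]
t=0: Δ0=011100 Δ1=111100 Δ2=101110 Δ3=101010 | 3Δ
t=1: Δ0=101010 Δ1=001010 | 1Δ
t=2: Δ0=001010 Δ1=101010 | 1Δ

3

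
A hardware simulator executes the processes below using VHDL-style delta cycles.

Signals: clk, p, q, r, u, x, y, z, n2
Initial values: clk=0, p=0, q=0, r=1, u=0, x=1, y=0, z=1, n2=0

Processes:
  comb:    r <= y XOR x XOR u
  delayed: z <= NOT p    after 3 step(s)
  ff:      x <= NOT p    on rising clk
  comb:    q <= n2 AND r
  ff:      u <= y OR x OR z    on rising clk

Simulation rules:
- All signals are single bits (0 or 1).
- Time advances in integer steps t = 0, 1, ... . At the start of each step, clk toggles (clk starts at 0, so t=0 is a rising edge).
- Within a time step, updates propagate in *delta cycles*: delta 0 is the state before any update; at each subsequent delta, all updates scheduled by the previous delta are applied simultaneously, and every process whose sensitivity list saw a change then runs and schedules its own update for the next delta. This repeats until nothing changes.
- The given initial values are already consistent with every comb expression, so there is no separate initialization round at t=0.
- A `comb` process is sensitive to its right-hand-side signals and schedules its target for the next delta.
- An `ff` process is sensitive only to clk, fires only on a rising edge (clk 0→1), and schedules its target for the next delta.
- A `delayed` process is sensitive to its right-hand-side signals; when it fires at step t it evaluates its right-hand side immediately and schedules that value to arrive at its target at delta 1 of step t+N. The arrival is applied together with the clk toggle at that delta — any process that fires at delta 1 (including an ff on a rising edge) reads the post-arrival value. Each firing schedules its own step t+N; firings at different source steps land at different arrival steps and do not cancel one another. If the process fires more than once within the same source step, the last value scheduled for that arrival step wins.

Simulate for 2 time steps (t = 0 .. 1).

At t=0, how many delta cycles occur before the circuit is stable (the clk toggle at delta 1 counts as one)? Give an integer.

3

t=0 Δ0: r=1 u=0 y=0 clk=0 q=0 z=1 p=0 n2=0 x=1
  Δ1: clk:0→1
  Δ2: u:0→1
  Δ3: r:1→0
  (3Δ to stable)
t=1 Δ0: r=0 u=1 y=0 clk=1 q=0 z=1 p=0 n2=0 x=1
  Δ1: clk:1→0
  (1Δ to stable)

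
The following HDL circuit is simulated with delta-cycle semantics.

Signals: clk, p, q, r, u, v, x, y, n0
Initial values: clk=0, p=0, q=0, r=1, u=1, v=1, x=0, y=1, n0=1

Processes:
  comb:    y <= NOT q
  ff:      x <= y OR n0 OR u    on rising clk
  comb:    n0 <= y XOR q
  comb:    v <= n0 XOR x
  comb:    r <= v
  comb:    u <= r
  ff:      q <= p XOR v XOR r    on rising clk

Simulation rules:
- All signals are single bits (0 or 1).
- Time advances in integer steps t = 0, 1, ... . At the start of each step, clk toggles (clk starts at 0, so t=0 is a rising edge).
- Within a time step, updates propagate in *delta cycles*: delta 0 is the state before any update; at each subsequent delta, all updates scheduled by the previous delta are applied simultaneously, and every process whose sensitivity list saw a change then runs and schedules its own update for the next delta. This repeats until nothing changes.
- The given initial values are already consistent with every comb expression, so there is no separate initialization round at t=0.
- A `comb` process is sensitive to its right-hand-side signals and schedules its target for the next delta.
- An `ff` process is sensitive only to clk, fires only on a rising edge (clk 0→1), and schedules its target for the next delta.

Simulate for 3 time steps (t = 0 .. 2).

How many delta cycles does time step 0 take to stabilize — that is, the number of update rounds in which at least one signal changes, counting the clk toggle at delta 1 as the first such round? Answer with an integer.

t=0 Δ0: n0=1 u=1 y=1 r=1 q=0 clk=0 p=0 v=1 x=0
  Δ1: clk:0→1
  Δ2: x:0→1
  Δ3: v:1→0
  Δ4: r:1→0
  Δ5: u:1→0
  (5Δ to stable)
t=1 Δ0: n0=1 u=0 y=1 r=0 q=0 clk=1 p=0 v=0 x=1
  Δ1: clk:1→0
  (1Δ to stable)
t=2 Δ0: n0=1 u=0 y=1 r=0 q=0 clk=0 p=0 v=0 x=1
  Δ1: clk:0→1
  (1Δ to stable)

5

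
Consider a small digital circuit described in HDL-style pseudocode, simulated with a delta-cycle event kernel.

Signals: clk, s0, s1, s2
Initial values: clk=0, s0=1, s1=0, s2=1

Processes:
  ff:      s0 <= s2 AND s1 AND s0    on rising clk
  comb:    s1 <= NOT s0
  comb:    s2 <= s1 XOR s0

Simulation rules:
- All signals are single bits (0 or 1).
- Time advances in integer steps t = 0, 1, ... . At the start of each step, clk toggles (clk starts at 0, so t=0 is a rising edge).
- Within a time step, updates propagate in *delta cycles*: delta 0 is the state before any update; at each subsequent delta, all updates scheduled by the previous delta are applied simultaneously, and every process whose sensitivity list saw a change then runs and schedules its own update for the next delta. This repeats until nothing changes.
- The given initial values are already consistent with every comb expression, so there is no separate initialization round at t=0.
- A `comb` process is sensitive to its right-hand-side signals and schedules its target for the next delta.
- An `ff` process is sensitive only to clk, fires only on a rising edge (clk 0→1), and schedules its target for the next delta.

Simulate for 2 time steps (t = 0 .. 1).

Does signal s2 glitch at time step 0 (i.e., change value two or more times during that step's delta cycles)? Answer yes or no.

t=0 Δ0: s0=1 s2=1 clk=0 s1=0
  Δ1: clk:0→1
  Δ2: s0:1→0
  Δ3: s2:1→0, s1:0→1
  Δ4: s2:0→1
  (4Δ to stable)
t=1 Δ0: s0=0 s2=1 clk=1 s1=1
  Δ1: clk:1→0
  (1Δ to stable)

yes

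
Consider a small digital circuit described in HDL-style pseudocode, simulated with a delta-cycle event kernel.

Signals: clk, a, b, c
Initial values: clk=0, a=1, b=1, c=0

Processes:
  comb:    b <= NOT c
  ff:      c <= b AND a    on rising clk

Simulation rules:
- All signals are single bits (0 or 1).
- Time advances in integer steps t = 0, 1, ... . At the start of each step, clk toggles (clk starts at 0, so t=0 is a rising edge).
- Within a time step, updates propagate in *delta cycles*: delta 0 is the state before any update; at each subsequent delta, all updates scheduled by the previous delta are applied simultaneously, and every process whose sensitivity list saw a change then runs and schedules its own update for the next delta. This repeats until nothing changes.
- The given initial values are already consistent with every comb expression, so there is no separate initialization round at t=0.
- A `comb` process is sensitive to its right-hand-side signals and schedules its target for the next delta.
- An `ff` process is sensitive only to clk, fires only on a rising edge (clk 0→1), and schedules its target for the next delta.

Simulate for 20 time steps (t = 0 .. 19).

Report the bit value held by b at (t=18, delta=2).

[bits: c,clk,b,a]
t=0: Δ0=0011 Δ1=0111 Δ2=1111 Δ3=1101 | 3Δ
t=1: Δ0=1101 Δ1=1001 | 1Δ
t=2: Δ0=1001 Δ1=1101 Δ2=0101 Δ3=0111 | 3Δ
t=3: Δ0=0111 Δ1=0011 | 1Δ
t=4: Δ0=0011 Δ1=0111 Δ2=1111 Δ3=1101 | 3Δ
t=5: Δ0=1101 Δ1=1001 | 1Δ
t=6: Δ0=1001 Δ1=1101 Δ2=0101 Δ3=0111 | 3Δ
t=7: Δ0=0111 Δ1=0011 | 1Δ
t=8: Δ0=0011 Δ1=0111 Δ2=1111 Δ3=1101 | 3Δ
t=9: Δ0=1101 Δ1=1001 | 1Δ
t=10: Δ0=1001 Δ1=1101 Δ2=0101 Δ3=0111 | 3Δ
t=11: Δ0=0111 Δ1=0011 | 1Δ
t=12: Δ0=0011 Δ1=0111 Δ2=1111 Δ3=1101 | 3Δ
t=13: Δ0=1101 Δ1=1001 | 1Δ
t=14: Δ0=1001 Δ1=1101 Δ2=0101 Δ3=0111 | 3Δ
t=15: Δ0=0111 Δ1=0011 | 1Δ
t=16: Δ0=0011 Δ1=0111 Δ2=1111 Δ3=1101 | 3Δ
t=17: Δ0=1101 Δ1=1001 | 1Δ
t=18: Δ0=1001 Δ1=1101 Δ2=0101 Δ3=0111 | 3Δ
t=19: Δ0=0111 Δ1=0011 | 1Δ

0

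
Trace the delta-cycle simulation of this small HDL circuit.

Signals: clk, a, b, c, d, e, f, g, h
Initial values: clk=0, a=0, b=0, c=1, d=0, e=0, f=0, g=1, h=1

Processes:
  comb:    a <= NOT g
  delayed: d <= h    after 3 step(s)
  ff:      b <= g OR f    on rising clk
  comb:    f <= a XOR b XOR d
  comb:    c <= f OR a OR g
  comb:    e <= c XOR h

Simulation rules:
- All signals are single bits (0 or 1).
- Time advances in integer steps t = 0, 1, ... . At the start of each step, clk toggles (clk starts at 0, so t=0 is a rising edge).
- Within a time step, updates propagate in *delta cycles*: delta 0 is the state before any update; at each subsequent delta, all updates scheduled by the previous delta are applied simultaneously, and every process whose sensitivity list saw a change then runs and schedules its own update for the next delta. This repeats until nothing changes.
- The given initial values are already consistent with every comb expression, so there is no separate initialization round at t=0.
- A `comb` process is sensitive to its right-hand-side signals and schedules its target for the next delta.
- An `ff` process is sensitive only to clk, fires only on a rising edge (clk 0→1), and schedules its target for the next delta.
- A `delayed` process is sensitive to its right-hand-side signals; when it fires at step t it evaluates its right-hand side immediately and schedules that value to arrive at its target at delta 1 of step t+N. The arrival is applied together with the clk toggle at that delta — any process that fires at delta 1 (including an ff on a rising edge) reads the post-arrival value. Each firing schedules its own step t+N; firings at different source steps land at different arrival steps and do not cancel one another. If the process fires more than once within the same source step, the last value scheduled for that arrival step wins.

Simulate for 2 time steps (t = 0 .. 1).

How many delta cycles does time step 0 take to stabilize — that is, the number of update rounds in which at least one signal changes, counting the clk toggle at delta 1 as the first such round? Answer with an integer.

3

t0.Δ0 d=0 a=0 f=0 g=1 b=0 h=1 e=0 c=1 clk=0
t0.Δ1 d=0 a=0 f=0 g=1 b=0 h=1 e=0 c=1 clk=1
t0.Δ2 d=0 a=0 f=0 g=1 b=1 h=1 e=0 c=1 clk=1
t0.Δ3 d=0 a=0 f=1 g=1 b=1 h=1 e=0 c=1 clk=1
t1.Δ0 d=0 a=0 f=1 g=1 b=1 h=1 e=0 c=1 clk=1
t1.Δ1 d=0 a=0 f=1 g=1 b=1 h=1 e=0 c=1 clk=0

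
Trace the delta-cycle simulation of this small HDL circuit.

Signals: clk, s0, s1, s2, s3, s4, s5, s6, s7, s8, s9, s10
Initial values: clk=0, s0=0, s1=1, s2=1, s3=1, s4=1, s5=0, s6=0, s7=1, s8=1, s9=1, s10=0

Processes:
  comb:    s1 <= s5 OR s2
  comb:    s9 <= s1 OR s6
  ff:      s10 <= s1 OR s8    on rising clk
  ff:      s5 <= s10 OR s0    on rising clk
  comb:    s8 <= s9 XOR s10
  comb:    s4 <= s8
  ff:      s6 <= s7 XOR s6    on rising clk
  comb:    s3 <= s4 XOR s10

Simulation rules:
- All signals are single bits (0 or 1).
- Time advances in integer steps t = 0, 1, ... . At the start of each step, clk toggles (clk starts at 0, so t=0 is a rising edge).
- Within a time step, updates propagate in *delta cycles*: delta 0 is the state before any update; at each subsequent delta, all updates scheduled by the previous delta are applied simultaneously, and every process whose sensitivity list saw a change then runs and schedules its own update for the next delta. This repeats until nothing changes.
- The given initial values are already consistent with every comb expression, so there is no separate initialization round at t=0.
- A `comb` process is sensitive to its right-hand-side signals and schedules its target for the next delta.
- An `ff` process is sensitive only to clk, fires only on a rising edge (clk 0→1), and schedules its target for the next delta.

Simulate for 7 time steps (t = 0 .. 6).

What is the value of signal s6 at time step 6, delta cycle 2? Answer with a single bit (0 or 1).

0

[bits: s2,s3,s1,s4,s5,clk,s8,s10,s9,s0,s7,s6]
t=0: Δ0=111100101010 Δ1=111101101010 Δ2=111101111011 Δ3=101101011011 Δ4=101001011011 Δ5=111001011011 | 5Δ
t=1: Δ0=111001011011 Δ1=111000011011 | 1Δ
t=2: Δ0=111000011011 Δ1=111001011011 Δ2=111011011010 | 2Δ
t=3: Δ0=111011011010 Δ1=111010011010 | 1Δ
t=4: Δ0=111010011010 Δ1=111011011010 Δ2=111011011011 | 2Δ
t=5: Δ0=111011011011 Δ1=111010011011 | 1Δ
t=6: Δ0=111010011011 Δ1=111011011011 Δ2=111011011010 | 2Δ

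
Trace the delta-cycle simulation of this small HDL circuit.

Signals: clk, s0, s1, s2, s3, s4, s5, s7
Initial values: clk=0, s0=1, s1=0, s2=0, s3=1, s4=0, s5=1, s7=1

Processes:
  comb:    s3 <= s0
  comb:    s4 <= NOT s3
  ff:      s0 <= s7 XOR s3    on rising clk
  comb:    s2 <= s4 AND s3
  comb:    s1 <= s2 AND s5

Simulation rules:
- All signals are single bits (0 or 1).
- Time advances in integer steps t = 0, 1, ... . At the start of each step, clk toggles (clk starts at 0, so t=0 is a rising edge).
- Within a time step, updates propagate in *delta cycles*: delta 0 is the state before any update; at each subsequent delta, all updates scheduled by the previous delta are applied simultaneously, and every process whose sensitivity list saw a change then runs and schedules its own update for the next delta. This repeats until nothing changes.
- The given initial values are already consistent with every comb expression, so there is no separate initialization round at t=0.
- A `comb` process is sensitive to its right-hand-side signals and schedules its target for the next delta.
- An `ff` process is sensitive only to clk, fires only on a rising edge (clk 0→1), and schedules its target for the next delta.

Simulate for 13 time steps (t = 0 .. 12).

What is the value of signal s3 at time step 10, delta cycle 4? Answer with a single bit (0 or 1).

t0.Δ0 s5=1 s4=0 s1=0 s0=1 clk=0 s7=1 s3=1 s2=0
t0.Δ1 s5=1 s4=0 s1=0 s0=1 clk=1 s7=1 s3=1 s2=0
t0.Δ2 s5=1 s4=0 s1=0 s0=0 clk=1 s7=1 s3=1 s2=0
t0.Δ3 s5=1 s4=0 s1=0 s0=0 clk=1 s7=1 s3=0 s2=0
t0.Δ4 s5=1 s4=1 s1=0 s0=0 clk=1 s7=1 s3=0 s2=0
t1.Δ0 s5=1 s4=1 s1=0 s0=0 clk=1 s7=1 s3=0 s2=0
t1.Δ1 s5=1 s4=1 s1=0 s0=0 clk=0 s7=1 s3=0 s2=0
t2.Δ0 s5=1 s4=1 s1=0 s0=0 clk=0 s7=1 s3=0 s2=0
t2.Δ1 s5=1 s4=1 s1=0 s0=0 clk=1 s7=1 s3=0 s2=0
t2.Δ2 s5=1 s4=1 s1=0 s0=1 clk=1 s7=1 s3=0 s2=0
t2.Δ3 s5=1 s4=1 s1=0 s0=1 clk=1 s7=1 s3=1 s2=0
t2.Δ4 s5=1 s4=0 s1=0 s0=1 clk=1 s7=1 s3=1 s2=1
t2.Δ5 s5=1 s4=0 s1=1 s0=1 clk=1 s7=1 s3=1 s2=0
t2.Δ6 s5=1 s4=0 s1=0 s0=1 clk=1 s7=1 s3=1 s2=0
t3.Δ0 s5=1 s4=0 s1=0 s0=1 clk=1 s7=1 s3=1 s2=0
t3.Δ1 s5=1 s4=0 s1=0 s0=1 clk=0 s7=1 s3=1 s2=0
t4.Δ0 s5=1 s4=0 s1=0 s0=1 clk=0 s7=1 s3=1 s2=0
t4.Δ1 s5=1 s4=0 s1=0 s0=1 clk=1 s7=1 s3=1 s2=0
t4.Δ2 s5=1 s4=0 s1=0 s0=0 clk=1 s7=1 s3=1 s2=0
t4.Δ3 s5=1 s4=0 s1=0 s0=0 clk=1 s7=1 s3=0 s2=0
t4.Δ4 s5=1 s4=1 s1=0 s0=0 clk=1 s7=1 s3=0 s2=0
t5.Δ0 s5=1 s4=1 s1=0 s0=0 clk=1 s7=1 s3=0 s2=0
t5.Δ1 s5=1 s4=1 s1=0 s0=0 clk=0 s7=1 s3=0 s2=0
t6.Δ0 s5=1 s4=1 s1=0 s0=0 clk=0 s7=1 s3=0 s2=0
t6.Δ1 s5=1 s4=1 s1=0 s0=0 clk=1 s7=1 s3=0 s2=0
t6.Δ2 s5=1 s4=1 s1=0 s0=1 clk=1 s7=1 s3=0 s2=0
t6.Δ3 s5=1 s4=1 s1=0 s0=1 clk=1 s7=1 s3=1 s2=0
t6.Δ4 s5=1 s4=0 s1=0 s0=1 clk=1 s7=1 s3=1 s2=1
t6.Δ5 s5=1 s4=0 s1=1 s0=1 clk=1 s7=1 s3=1 s2=0
t6.Δ6 s5=1 s4=0 s1=0 s0=1 clk=1 s7=1 s3=1 s2=0
t7.Δ0 s5=1 s4=0 s1=0 s0=1 clk=1 s7=1 s3=1 s2=0
t7.Δ1 s5=1 s4=0 s1=0 s0=1 clk=0 s7=1 s3=1 s2=0
t8.Δ0 s5=1 s4=0 s1=0 s0=1 clk=0 s7=1 s3=1 s2=0
t8.Δ1 s5=1 s4=0 s1=0 s0=1 clk=1 s7=1 s3=1 s2=0
t8.Δ2 s5=1 s4=0 s1=0 s0=0 clk=1 s7=1 s3=1 s2=0
t8.Δ3 s5=1 s4=0 s1=0 s0=0 clk=1 s7=1 s3=0 s2=0
t8.Δ4 s5=1 s4=1 s1=0 s0=0 clk=1 s7=1 s3=0 s2=0
t9.Δ0 s5=1 s4=1 s1=0 s0=0 clk=1 s7=1 s3=0 s2=0
t9.Δ1 s5=1 s4=1 s1=0 s0=0 clk=0 s7=1 s3=0 s2=0
t10.Δ0 s5=1 s4=1 s1=0 s0=0 clk=0 s7=1 s3=0 s2=0
t10.Δ1 s5=1 s4=1 s1=0 s0=0 clk=1 s7=1 s3=0 s2=0
t10.Δ2 s5=1 s4=1 s1=0 s0=1 clk=1 s7=1 s3=0 s2=0
t10.Δ3 s5=1 s4=1 s1=0 s0=1 clk=1 s7=1 s3=1 s2=0
t10.Δ4 s5=1 s4=0 s1=0 s0=1 clk=1 s7=1 s3=1 s2=1
t10.Δ5 s5=1 s4=0 s1=1 s0=1 clk=1 s7=1 s3=1 s2=0
t10.Δ6 s5=1 s4=0 s1=0 s0=1 clk=1 s7=1 s3=1 s2=0
t11.Δ0 s5=1 s4=0 s1=0 s0=1 clk=1 s7=1 s3=1 s2=0
t11.Δ1 s5=1 s4=0 s1=0 s0=1 clk=0 s7=1 s3=1 s2=0
t12.Δ0 s5=1 s4=0 s1=0 s0=1 clk=0 s7=1 s3=1 s2=0
t12.Δ1 s5=1 s4=0 s1=0 s0=1 clk=1 s7=1 s3=1 s2=0
t12.Δ2 s5=1 s4=0 s1=0 s0=0 clk=1 s7=1 s3=1 s2=0
t12.Δ3 s5=1 s4=0 s1=0 s0=0 clk=1 s7=1 s3=0 s2=0
t12.Δ4 s5=1 s4=1 s1=0 s0=0 clk=1 s7=1 s3=0 s2=0

1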